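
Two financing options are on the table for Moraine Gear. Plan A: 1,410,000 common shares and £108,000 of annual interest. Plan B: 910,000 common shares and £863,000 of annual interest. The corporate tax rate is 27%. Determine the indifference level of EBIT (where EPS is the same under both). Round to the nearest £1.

At indifference, (EBIT − 108,000)(1 − t)/1,410,000 = (EBIT − 863,000)(1 − t)/910,000.
The (1 − t) factor cancels: (EBIT − 108,000) × 910,000 = (EBIT − 863,000) × 1,410,000.
Solving, EBIT = (863,000·1,410,000 − 108,000·910,000) / (1,410,000 − 910,000) = 1,118,550,000,000 / 500,000 = 2,237,100.00.

£2,237,100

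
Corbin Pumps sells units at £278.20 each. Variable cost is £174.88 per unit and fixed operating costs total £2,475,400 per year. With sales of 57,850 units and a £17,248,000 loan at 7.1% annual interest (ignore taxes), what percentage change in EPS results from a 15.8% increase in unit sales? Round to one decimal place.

+41.5%

Total contribution margin = 57,850 × £103.32 = £5,977,062.00.
EBIT = £5,977,062.00 − £2,475,400 = £3,501,662.00.
Interest = £1,224,608.00, so EBIT − I = £2,277,054.00.
DCL = total CM / (EBIT − I) = £5,977,062.00 / £2,277,054.00 = 2.6249.
%ΔEPS = DCL × %ΔSales = 2.6249 × +15.8% = +41.5%.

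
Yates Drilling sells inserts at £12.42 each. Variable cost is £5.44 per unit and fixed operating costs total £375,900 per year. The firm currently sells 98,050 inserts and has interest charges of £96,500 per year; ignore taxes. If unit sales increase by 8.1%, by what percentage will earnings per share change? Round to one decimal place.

+26.2%

At 98,050 units, contribution = 98,050 × £6.98 = £684,389.00.
Operating income = contribution − fixed costs = £684,389.00 − £375,900 = £308,489.00.
After interest of £96,500.00, pre-tax earnings = £211,989.00.
Degree of combined leverage = contribution ÷ (EBIT − I) = £684,389.00 ÷ £211,989.00 = 3.2284.
%ΔEPS = DCL × %ΔSales = 3.2284 × +8.1% = +26.2%.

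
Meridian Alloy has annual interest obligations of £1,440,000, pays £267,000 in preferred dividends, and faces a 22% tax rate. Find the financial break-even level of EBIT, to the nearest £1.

Grossing the preferred dividend up to pre-tax terms: £267,000 / (1 − 0.22) = £342,307.69.
Financial break-even EBIT = interest + D_p ÷ (1 − t) = £1,440,000 + £342,307.69 = £1,782,307.69.

£1,782,308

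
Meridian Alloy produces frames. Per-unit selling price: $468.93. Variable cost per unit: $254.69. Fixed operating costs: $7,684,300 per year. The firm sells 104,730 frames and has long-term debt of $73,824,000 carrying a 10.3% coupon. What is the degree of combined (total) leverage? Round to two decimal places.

Contribution at this volume is 104,730 × $214.24 = $22,437,355.20.
EBIT = $22,437,355.20 − $7,684,300 = $14,753,055.20. Interest = $7,603,872.00.
DOL = $22,437,355.20 ÷ $14,753,055.20 = 1.5209; DFL = $14,753,055.20 ÷ $7,149,183.20 = 2.0636.
Combined leverage = 1.5209 × 2.0636 = 3.1385.

3.14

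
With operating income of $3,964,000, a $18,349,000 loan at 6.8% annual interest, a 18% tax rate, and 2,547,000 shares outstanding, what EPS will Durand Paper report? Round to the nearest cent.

$0.87

Pre-tax income = $3,964,000 − $1,247,732.00 = $2,716,268.00.
After tax at 18%: net income = $2,716,268.00 × 0.82 = $2,227,339.76.
EPS = $2,227,339.76 ÷ 2,547,000 = $0.87.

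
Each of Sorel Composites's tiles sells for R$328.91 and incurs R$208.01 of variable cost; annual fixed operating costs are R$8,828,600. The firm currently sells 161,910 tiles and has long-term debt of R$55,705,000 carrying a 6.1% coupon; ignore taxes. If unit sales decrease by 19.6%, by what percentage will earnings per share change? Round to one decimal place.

-52.2%

At 161,910 units, contribution = 161,910 × R$120.90 = R$19,574,919.00.
Operating income = contribution − fixed costs = R$19,574,919.00 − R$8,828,600 = R$10,746,319.00.
Interest = R$3,398,005.00, so EBIT − I = R$7,348,314.00.
Degree of combined leverage = contribution ÷ (EBIT − I) = R$19,574,919.00 ÷ R$7,348,314.00 = 2.6639.
%ΔEPS = DCL × %ΔSales = 2.6639 × -19.6% = -52.2%.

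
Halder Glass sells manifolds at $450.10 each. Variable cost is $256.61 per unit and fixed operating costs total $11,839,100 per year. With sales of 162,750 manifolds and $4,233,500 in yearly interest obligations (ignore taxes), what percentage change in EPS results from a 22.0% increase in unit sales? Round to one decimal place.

Total contribution margin = 162,750 × $193.49 = $31,490,497.50.
EBIT = $31,490,497.50 − $11,839,100 = $19,651,397.50.
Interest = $4,233,500.00, so EBIT − I = $15,417,897.50.
DCL = total CM / (EBIT − I) = $31,490,497.50 / $15,417,897.50 = 2.0425.
EPS therefore changes by 2.0425 × (+22.0%) = +44.9%.

+44.9%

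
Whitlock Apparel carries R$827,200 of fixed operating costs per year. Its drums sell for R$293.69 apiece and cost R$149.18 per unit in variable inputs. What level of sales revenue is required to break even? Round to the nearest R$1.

Contribution margin per unit = R$293.69 − R$149.18 = R$144.51, a CM ratio of R$144.51 ÷ R$293.69 = 0.4920.
Break-even sales = FC ÷ CM ratio = R$827,200 × R$293.69 / R$144.51 = R$1,681,132.

R$1,681,132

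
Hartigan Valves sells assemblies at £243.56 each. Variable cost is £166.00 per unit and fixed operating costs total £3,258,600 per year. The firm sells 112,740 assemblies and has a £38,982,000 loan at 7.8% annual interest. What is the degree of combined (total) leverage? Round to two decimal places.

3.58

At 112,740 units, contribution = 112,740 × £77.56 = £8,744,114.40.
Operating income = contribution − fixed costs = £8,744,114.40 − £3,258,600 = £5,485,514.40. Interest = £3,040,596.00.
DOL = £8,744,114.40 ÷ £5,485,514.40 = 1.5940; DFL = £5,485,514.40 ÷ £2,444,918.40 = 2.2436.
Combined leverage = 1.5940 × 2.2436 = 3.5763.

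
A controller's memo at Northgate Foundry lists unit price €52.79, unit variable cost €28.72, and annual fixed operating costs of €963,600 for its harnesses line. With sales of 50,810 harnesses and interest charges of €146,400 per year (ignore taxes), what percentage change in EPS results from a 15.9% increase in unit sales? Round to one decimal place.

+172.1%

At 50,810 units, contribution = 50,810 × €24.07 = €1,222,996.70.
EBIT = €1,222,996.70 − €963,600 = €259,396.70.
Interest = €146,400.00, so EBIT − I = €112,996.70.
DCL = total CM / (EBIT − I) = €1,222,996.70 / €112,996.70 = 10.8233.
%ΔEPS = DCL × %ΔSales = 10.8233 × +15.9% = +172.1%.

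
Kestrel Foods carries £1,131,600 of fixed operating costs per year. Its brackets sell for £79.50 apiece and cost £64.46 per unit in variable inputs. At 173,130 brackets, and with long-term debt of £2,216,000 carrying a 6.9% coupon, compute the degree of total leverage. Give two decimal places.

1.97

At 173,130 units, contribution = 173,130 × £15.04 = £2,603,875.20.
Subtracting fixed costs: EBIT = £2,603,875.20 − £1,131,600 = £1,472,275.20. Interest = £152,904.00, so EBIT − I = £1,319,371.20.
DCL = contribution ÷ (EBIT − I) = £2,603,875.20 ÷ £1,319,371.20 = 1.9736.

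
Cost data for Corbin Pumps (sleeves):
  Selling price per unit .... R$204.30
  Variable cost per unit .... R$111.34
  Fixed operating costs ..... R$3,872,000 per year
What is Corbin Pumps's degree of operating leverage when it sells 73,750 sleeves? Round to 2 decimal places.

Total contribution margin = 73,750 × R$92.96 = R$6,855,800.00.
Subtracting fixed costs: EBIT = R$6,855,800.00 − R$3,872,000 = R$2,983,800.00.
DOL = contribution ÷ EBIT = R$6,855,800.00 ÷ R$2,983,800.00 = 2.2977.

2.30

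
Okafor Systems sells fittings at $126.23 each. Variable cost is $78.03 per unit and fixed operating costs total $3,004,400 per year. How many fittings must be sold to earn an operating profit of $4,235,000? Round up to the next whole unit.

Each unit contributes $126.23 − $78.03 = $48.20.
Need Q such that Q × $48.20 − $3,004,400 = $4,235,000, i.e. Q = $7,239,400 / $48.20 = 150,195.02 → 150,196.

150,196 fittings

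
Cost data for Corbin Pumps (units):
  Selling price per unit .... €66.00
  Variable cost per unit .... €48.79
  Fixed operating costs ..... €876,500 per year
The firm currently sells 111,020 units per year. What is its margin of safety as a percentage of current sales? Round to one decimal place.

54.1%

Unit CM = price − variable cost = €66.00 − €48.79 = €17.21. Break-even units = €876,500 ÷ €17.21 = 50,929.69; break-even revenue = 50,929.69 × €66.00 = €3,361,359.67.
Current sales = 111,020 × €66.00 = €7,327,320.00.
Margin of safety = (€7,327,320.00 − €3,361,359.67) ÷ €7,327,320.00 = 54.1%.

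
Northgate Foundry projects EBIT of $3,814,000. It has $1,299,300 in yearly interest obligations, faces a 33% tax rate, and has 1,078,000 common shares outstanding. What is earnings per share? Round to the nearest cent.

$1.56

Interest = $1,299,300.00, so EBT = $3,814,000 − $1,299,300.00 = $2,514,700.00.
Net income = $2,514,700.00 × (1 − 0.33) = $1,684,849.00.
EPS = $1,684,849.00 ÷ 1,078,000 = $1.56.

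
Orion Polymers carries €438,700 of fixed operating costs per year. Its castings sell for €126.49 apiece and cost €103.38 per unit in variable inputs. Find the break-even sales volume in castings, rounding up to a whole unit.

18,984 castings

Contribution margin per unit = €126.49 − €103.38 = €23.11.
Break-even Q = €438,700 / €23.11 = 18,983.12 → 18,984 castings.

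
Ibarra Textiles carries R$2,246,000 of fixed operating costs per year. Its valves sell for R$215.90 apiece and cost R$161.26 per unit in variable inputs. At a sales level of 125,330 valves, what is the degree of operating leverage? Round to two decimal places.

1.49

Contribution at this volume is 125,330 × R$54.64 = R$6,848,031.20.
Operating income = contribution − fixed costs = R$6,848,031.20 − R$2,246,000 = R$4,602,031.20.
Degree of operating leverage = R$6,848,031.20 / R$4,602,031.20 = 1.4880.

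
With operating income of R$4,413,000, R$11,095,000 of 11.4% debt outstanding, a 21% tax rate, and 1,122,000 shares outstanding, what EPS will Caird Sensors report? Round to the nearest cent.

R$2.22

Pre-tax income = R$4,413,000 − R$1,264,830.00 = R$3,148,170.00.
After tax at 21%: net income = R$3,148,170.00 × 0.79 = R$2,487,054.30.
Per share: R$2,487,054.30 / 1,122,000 shares = R$2.22.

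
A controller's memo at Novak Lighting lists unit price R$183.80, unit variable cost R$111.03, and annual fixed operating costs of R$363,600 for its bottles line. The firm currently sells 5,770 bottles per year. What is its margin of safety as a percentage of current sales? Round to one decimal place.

13.4%

Contribution margin per unit = R$183.80 − R$111.03 = R$72.77. Break-even units = R$363,600 ÷ R$72.77 = 4,996.56; break-even revenue = 4,996.56 × R$183.80 = R$918,368.56.
Current sales = 5,770 × R$183.80 = R$1,060,526.00.
Margin of safety = (R$1,060,526.00 − R$918,368.56) ÷ R$1,060,526.00 = 13.4%.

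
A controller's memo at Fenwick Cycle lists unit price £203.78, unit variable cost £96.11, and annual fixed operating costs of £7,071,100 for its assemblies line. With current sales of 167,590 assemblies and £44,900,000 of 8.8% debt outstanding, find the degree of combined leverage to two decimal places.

2.57

At 167,590 units, contribution = 167,590 × £107.67 = £18,044,415.30.
Operating income = contribution − fixed costs = £18,044,415.30 − £7,071,100 = £10,973,315.30. Interest = £3,951,200.00.
DOL = £18,044,415.30 ÷ £10,973,315.30 = 1.6444; DFL = £10,973,315.30 ÷ £7,022,115.30 = 1.5627.
Combined leverage = 1.6444 × 1.5627 = 2.5697.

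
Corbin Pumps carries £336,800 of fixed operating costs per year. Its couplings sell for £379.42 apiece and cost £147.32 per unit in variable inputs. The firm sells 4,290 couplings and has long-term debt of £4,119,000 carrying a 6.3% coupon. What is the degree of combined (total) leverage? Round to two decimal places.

Total contribution margin = 4,290 × £232.10 = £995,709.00.
Subtracting fixed costs: EBIT = £995,709.00 − £336,800 = £658,909.00. Interest = £259,497.00, so EBIT − I = £399,412.00.
DCL = contribution ÷ (EBIT − I) = £995,709.00 ÷ £399,412.00 = 2.4929.

2.49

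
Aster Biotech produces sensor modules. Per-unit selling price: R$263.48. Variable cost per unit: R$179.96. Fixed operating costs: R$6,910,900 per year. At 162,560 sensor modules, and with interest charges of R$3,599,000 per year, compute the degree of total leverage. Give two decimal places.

4.43

Total contribution margin = 162,560 × R$83.52 = R$13,577,011.20.
Operating income = contribution − fixed costs = R$13,577,011.20 − R$6,910,900 = R$6,666,111.20. Interest = R$3,599,000.00, so EBIT − I = R$3,067,111.20.
Degree of total leverage = total CM / (EBIT − interest) = R$13,577,011.20 / R$3,067,111.20 = 4.4266.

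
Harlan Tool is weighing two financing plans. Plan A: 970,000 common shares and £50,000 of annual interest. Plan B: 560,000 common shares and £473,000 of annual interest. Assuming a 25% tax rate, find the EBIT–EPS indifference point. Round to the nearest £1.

Set EPS_A = EPS_B: (EBIT − £50,000)(1 − 0.25) ÷ 970,000 = (EBIT − £473,000)(1 − 0.25) ÷ 560,000.
The (1 − t) factor cancels: (EBIT − 50,000) × 560,000 = (EBIT − 473,000) × 970,000.
EBIT × (970,000 − 560,000) = 473,000 × 970,000 − 50,000 × 560,000 = 430,810,000,000, so EBIT = 430,810,000,000 ÷ 410,000 = 1,050,756.10.

£1,050,756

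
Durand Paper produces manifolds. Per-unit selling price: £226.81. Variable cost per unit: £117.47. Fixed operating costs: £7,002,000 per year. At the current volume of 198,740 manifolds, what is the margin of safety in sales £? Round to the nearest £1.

£30,551,584

Unit CM = price − variable cost = £226.81 − £117.47 = £109.34. Break-even units = £7,002,000 ÷ £109.34 = 64,038.78; break-even revenue = 64,038.78 × £226.81 = £14,524,635.27.
Current sales = 198,740 × £226.81 = £45,076,219.40.
Margin of safety = £45,076,219.40 − £14,524,635.27 = £30,551,584.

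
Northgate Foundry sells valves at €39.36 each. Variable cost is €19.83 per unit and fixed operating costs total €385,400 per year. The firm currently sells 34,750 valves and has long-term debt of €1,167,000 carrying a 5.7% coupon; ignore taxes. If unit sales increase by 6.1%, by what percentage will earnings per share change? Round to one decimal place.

+18.3%

At 34,750 units, contribution = 34,750 × €19.53 = €678,667.50.
Subtracting fixed costs: EBIT = €678,667.50 − €385,400 = €293,267.50.
After interest of €66,519.00, pre-tax earnings = €226,748.50.
DCL = total CM / (EBIT − I) = €678,667.50 / €226,748.50 = 2.9930.
EPS therefore changes by 2.9930 × (+6.1%) = +18.3%.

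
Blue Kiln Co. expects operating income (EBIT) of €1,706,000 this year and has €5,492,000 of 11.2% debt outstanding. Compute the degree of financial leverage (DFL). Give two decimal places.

Interest = €615,104.00.
DFL = EBIT ÷ (EBIT − I) = €1,706,000 ÷ (€1,706,000 − €615,104.00) = €1,706,000 ÷ €1,090,896.00 = 1.5639.

1.56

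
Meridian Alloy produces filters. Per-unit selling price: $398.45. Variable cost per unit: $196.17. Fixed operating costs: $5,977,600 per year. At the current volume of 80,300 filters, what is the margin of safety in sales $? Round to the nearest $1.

$20,220,892

Contribution margin per unit = $398.45 − $196.17 = $202.28. Break-even units = $5,977,600 ÷ $202.28 = 29,551.12; break-even revenue = 29,551.12 × $398.45 = $11,774,642.67.
Actual sales revenue = 80,300 × $398.45 = $31,995,535.00.
Margin of safety = $31,995,535.00 − $11,774,642.67 = $20,220,892.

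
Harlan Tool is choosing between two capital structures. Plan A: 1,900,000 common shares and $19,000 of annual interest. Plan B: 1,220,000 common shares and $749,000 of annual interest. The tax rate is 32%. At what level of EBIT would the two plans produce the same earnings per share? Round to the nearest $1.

Set EPS_A = EPS_B: (EBIT − $19,000)(1 − 0.32) ÷ 1,900,000 = (EBIT − $749,000)(1 − 0.32) ÷ 1,220,000.
Cancelling (1 − t) and cross-multiplying: 1,220,000·(EBIT − 19,000) = 1,900,000·(EBIT − 749,000).
Solving, EBIT = (749,000·1,900,000 − 19,000·1,220,000) / (1,900,000 − 1,220,000) = 1,399,920,000,000 / 680,000 = 2,058,705.88.

$2,058,706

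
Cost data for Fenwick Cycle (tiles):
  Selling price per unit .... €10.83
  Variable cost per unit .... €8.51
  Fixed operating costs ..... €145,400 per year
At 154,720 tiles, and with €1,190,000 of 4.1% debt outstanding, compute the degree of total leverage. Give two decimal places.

2.18

Contribution at this volume is 154,720 × €2.32 = €358,950.40.
Subtracting fixed costs: EBIT = €358,950.40 − €145,400 = €213,550.40. Interest = €48,790.00.
DOL = €358,950.40 ÷ €213,550.40 = 1.6809; DFL = €213,550.40 ÷ €164,760.40 = 1.2961.
Combined leverage = 1.6809 × 1.2961 = 2.1786.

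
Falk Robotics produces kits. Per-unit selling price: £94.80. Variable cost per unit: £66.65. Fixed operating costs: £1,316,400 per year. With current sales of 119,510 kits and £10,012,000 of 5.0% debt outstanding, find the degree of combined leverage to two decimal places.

At 119,510 units, contribution = 119,510 × £28.15 = £3,364,206.50.
EBIT = £3,364,206.50 − £1,316,400 = £2,047,806.50. Interest = £500,600.00.
DOL = £3,364,206.50 ÷ £2,047,806.50 = 1.6428; DFL = £2,047,806.50 ÷ £1,547,206.50 = 1.3236.
Combined leverage = 1.6428 × 1.3236 = 2.1744.

2.17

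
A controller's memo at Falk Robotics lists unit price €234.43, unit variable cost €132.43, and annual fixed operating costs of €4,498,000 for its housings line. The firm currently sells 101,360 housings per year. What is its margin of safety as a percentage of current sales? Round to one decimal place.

Unit CM = price − variable cost = €234.43 − €132.43 = €102.00. Break-even units = €4,498,000 ÷ €102.00 = 44,098.04; break-even revenue = 44,098.04 × €234.43 = €10,337,903.33.
Actual sales revenue = 101,360 × €234.43 = €23,761,824.80.
Margin of safety = (€23,761,824.80 − €10,337,903.33) ÷ €23,761,824.80 = 56.5%.

56.5%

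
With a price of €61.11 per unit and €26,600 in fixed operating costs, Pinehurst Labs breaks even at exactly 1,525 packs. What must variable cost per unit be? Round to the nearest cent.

Contribution per unit must be FC / Q = €26,600 / 1,525 = €17.4426.
Hence VC = price − CM = €61.11 − €17.4426 = €43.67.

€43.67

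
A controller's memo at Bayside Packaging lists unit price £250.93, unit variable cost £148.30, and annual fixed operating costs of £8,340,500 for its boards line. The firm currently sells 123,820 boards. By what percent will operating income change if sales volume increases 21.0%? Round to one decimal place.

+61.1%

Contribution at this volume is 123,820 × £102.63 = £12,707,646.60.
Subtracting fixed costs: EBIT = £12,707,646.60 − £8,340,500 = £4,367,146.60.
Degree of operating leverage = £12,707,646.60 / £4,367,146.60 = 2.9098.
Operating income changes by 2.9098 × +21.0% = +61.1%.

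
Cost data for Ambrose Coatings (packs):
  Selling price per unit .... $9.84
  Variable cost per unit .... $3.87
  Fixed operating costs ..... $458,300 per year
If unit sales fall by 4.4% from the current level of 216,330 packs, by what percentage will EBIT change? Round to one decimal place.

-6.8%

At 216,330 units, contribution = 216,330 × $5.97 = $1,291,490.10.
Operating income = contribution − fixed costs = $1,291,490.10 − $458,300 = $833,190.10.
Degree of operating leverage = $1,291,490.10 / $833,190.10 = 1.5501.
Operating income changes by 1.5501 × -4.4% = -6.8%.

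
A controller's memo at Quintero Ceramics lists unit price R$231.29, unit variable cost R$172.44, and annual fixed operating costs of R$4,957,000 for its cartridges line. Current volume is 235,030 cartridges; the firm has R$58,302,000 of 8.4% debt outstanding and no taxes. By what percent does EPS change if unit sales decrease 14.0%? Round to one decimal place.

Total contribution margin = 235,030 × R$58.85 = R$13,831,515.50.
EBIT = R$13,831,515.50 − R$4,957,000 = R$8,874,515.50.
After interest of R$4,897,368.00, pre-tax earnings = R$3,977,147.50.
Degree of combined leverage = contribution ÷ (EBIT − I) = R$13,831,515.50 ÷ R$3,977,147.50 = 3.4777.
%ΔEPS = DCL × %ΔSales = 3.4777 × -14.0% = -48.7%.

-48.7%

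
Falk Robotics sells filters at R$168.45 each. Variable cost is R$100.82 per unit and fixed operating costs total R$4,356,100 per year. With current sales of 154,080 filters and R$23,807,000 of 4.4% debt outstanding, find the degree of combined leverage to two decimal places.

At 154,080 units, contribution = 154,080 × R$67.63 = R$10,420,430.40.
Operating income = contribution − fixed costs = R$10,420,430.40 − R$4,356,100 = R$6,064,330.40. Interest = R$1,047,508.00, so EBIT − I = R$5,016,822.40.
DCL = contribution ÷ (EBIT − I) = R$10,420,430.40 ÷ R$5,016,822.40 = 2.0771.

2.08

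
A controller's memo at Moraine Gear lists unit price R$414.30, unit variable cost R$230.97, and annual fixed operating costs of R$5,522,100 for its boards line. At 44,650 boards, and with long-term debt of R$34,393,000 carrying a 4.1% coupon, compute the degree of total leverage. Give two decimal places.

6.53

At 44,650 units, contribution = 44,650 × R$183.33 = R$8,185,684.50.
Operating income = contribution − fixed costs = R$8,185,684.50 − R$5,522,100 = R$2,663,584.50. Interest = R$1,410,113.00, so EBIT − I = R$1,253,471.50.
Degree of total leverage = total CM / (EBIT − interest) = R$8,185,684.50 / R$1,253,471.50 = 6.5304.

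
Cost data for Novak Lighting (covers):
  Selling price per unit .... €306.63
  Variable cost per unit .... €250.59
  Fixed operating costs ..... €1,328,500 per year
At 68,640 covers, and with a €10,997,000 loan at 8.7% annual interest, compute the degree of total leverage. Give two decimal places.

2.46

Contribution at this volume is 68,640 × €56.04 = €3,846,585.60.
EBIT = €3,846,585.60 − €1,328,500 = €2,518,085.60. Interest = €956,739.00.
DOL = €3,846,585.60 ÷ €2,518,085.60 = 1.5276; DFL = €2,518,085.60 ÷ €1,561,346.60 = 1.6128.
DCL = DOL × DFL = 1.5276 × 1.6128 = 2.4637.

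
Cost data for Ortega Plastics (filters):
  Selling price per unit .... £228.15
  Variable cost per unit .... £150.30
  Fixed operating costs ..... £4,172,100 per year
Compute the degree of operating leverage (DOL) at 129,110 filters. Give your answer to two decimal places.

Total contribution margin = 129,110 × £77.85 = £10,051,213.50.
Subtracting fixed costs: EBIT = £10,051,213.50 − £4,172,100 = £5,879,113.50.
DOL = contribution ÷ EBIT = £10,051,213.50 ÷ £5,879,113.50 = 1.7096.

1.71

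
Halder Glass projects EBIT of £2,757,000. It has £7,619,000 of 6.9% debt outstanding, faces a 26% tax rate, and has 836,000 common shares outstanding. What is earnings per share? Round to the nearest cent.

Interest = £525,711.00, so EBT = £2,757,000 − £525,711.00 = £2,231,289.00.
Net income = £2,231,289.00 × (1 − 0.26) = £1,651,153.86.
Per share: £1,651,153.86 / 836,000 shares = £1.98.

£1.98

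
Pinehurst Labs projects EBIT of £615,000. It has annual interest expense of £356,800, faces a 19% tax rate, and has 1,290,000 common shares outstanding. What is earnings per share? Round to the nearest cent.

£0.16

Pre-tax income = £615,000 − £356,800.00 = £258,200.00.
Net income = £258,200.00 × (1 − 0.19) = £209,142.00.
Per share: £209,142.00 / 1,290,000 shares = £0.16.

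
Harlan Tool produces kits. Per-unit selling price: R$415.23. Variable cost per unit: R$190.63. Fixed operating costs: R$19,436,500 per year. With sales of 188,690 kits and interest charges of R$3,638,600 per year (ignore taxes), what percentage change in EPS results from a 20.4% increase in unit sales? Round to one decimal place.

+44.8%

Contribution at this volume is 188,690 × R$224.60 = R$42,379,774.00.
EBIT = R$42,379,774.00 − R$19,436,500 = R$22,943,274.00.
After interest of R$3,638,600.00, pre-tax earnings = R$19,304,674.00.
Degree of combined leverage = contribution ÷ (EBIT − I) = R$42,379,774.00 ÷ R$19,304,674.00 = 2.1953.
EPS therefore changes by 2.1953 × (+20.4%) = +44.8%.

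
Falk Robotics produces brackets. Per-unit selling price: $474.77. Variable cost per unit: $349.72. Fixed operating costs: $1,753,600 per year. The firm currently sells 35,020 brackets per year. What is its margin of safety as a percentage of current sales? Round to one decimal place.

60.0%

Contribution margin per unit = $474.77 − $349.72 = $125.05. Break-even units = $1,753,600 ÷ $125.05 = 14,023.19; break-even revenue = 14,023.19 × $474.77 = $6,657,790.26.
Current sales = 35,020 × $474.77 = $16,626,445.40.
Margin of safety = ($16,626,445.40 − $6,657,790.26) ÷ $16,626,445.40 = 60.0%.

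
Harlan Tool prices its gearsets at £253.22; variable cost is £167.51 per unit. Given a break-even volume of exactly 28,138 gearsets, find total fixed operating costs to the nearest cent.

£2,411,707.98

Unit CM = price − variable cost = £253.22 − £167.51 = £85.71.
Since BE = FC / CM, FC = 28,138 × £85.71 = £2,411,707.98.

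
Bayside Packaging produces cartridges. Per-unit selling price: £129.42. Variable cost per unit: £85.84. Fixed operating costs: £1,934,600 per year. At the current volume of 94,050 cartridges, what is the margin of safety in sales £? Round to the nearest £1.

£6,426,748

Contribution margin per unit = £129.42 − £85.84 = £43.58. Break-even units = £1,934,600 ÷ £43.58 = 44,391.92; break-even revenue = 44,391.92 × £129.42 = £5,745,202.66.
Actual sales revenue = 94,050 × £129.42 = £12,171,951.00.
Margin of safety = £12,171,951.00 − £5,745,202.66 = £6,426,748.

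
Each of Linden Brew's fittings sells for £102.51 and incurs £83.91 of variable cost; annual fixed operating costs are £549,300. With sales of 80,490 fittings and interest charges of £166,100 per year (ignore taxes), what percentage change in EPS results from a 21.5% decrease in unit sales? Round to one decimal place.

-41.2%

Total contribution margin = 80,490 × £18.60 = £1,497,114.00.
Operating income = contribution − fixed costs = £1,497,114.00 − £549,300 = £947,814.00.
Interest = £166,100.00, so EBIT − I = £781,714.00.
DCL = total CM / (EBIT − I) = £1,497,114.00 / £781,714.00 = 1.9152.
%ΔEPS = DCL × %ΔSales = 1.9152 × -21.5% = -41.2%.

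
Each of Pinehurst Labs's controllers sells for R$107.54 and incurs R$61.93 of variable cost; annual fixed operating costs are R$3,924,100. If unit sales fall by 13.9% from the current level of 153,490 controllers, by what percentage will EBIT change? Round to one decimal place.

-31.6%

At 153,490 units, contribution = 153,490 × R$45.61 = R$7,000,678.90.
Operating income = contribution − fixed costs = R$7,000,678.90 − R$3,924,100 = R$3,076,578.90.
Degree of operating leverage = R$7,000,678.90 / R$3,076,578.90 = 2.2755.
So EBIT moves 2.2755 × (-13.9%) = -31.6%.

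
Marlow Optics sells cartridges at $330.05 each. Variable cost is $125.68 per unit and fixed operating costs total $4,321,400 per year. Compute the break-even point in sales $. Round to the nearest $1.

CM per unit = $330.05 − $125.68 = $204.37; CM ratio = $204.37 / $330.05 = 0.6192.
Break-even sales = FC ÷ CM ratio = $4,321,400 × $330.05 / $204.37 = $6,978,901.

$6,978,901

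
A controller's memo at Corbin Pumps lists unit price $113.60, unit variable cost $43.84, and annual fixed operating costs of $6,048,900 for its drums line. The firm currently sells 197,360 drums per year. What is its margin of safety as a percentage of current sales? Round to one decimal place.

Contribution margin per unit = $113.60 − $43.84 = $69.76. Break-even units = $6,048,900 ÷ $69.76 = 86,710.15; break-even revenue = 86,710.15 × $113.60 = $9,850,272.94.
Current sales = 197,360 × $113.60 = $22,420,096.00.
Margin of safety = ($22,420,096.00 − $9,850,272.94) ÷ $22,420,096.00 = 56.1%.

56.1%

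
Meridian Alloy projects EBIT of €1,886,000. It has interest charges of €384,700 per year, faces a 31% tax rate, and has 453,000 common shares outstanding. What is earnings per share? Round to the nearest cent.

€2.29

Interest = €384,700.00, so EBT = €1,886,000 − €384,700.00 = €1,501,300.00.
Net income = €1,501,300.00 × (1 − 0.31) = €1,035,897.00.
EPS = €1,035,897.00 ÷ 453,000 = €2.29.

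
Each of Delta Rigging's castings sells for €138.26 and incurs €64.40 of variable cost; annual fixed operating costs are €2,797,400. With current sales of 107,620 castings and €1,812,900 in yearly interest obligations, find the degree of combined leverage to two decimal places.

2.38

Total contribution margin = 107,620 × €73.86 = €7,948,813.20.
Subtracting fixed costs: EBIT = €7,948,813.20 − €2,797,400 = €5,151,413.20. Interest = €1,812,900.00.
DOL = €7,948,813.20 ÷ €5,151,413.20 = 1.5430; DFL = €5,151,413.20 ÷ €3,338,513.20 = 1.5430.
Combined leverage = 1.5430 × 1.5430 = 2.3808.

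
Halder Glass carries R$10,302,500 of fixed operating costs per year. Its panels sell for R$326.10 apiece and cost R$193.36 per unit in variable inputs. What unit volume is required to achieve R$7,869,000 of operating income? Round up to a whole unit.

136,896 panels

Unit CM = price − variable cost = R$326.10 − R$193.36 = R$132.74.
Need Q such that Q × R$132.74 − R$10,302,500 = R$7,869,000, i.e. Q = R$18,171,500 / R$132.74 = 136,895.43 → 136,896.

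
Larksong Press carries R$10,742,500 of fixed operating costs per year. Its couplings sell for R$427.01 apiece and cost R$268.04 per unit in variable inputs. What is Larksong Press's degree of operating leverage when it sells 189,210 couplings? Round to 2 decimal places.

1.56

Contribution at this volume is 189,210 × R$158.97 = R$30,078,713.70.
Operating income = contribution − fixed costs = R$30,078,713.70 − R$10,742,500 = R$19,336,213.70.
DOL = contribution ÷ EBIT = R$30,078,713.70 ÷ R$19,336,213.70 = 1.5556.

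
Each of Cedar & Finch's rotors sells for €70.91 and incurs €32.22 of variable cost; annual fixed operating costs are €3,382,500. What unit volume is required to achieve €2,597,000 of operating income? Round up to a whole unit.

154,549 rotors

Unit CM = price − variable cost = €70.91 − €32.22 = €38.69.
Required volume = (fixed costs + target profit) ÷ CM = (€3,382,500 + €2,597,000) ÷ €38.69 = 154,548.98, so 154,549 rotors.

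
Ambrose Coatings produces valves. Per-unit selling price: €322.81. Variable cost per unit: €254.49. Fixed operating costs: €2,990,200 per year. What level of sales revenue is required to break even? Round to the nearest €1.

€14,128,607

CM per unit = €322.81 − €254.49 = €68.32; CM ratio = €68.32 / €322.81 = 0.2116.
Break-even revenue = fixed costs × price ÷ CM = €2,990,200 × €322.81 ÷ €68.32 = €14,128,607.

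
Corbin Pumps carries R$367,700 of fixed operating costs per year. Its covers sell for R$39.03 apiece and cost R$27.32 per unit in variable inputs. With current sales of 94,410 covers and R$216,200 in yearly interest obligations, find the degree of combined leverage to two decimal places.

2.12

At 94,410 units, contribution = 94,410 × R$11.71 = R$1,105,541.10.
EBIT = R$1,105,541.10 − R$367,700 = R$737,841.10. Interest = R$216,200.00, so EBIT − I = R$521,641.10.
DCL = contribution ÷ (EBIT − I) = R$1,105,541.10 ÷ R$521,641.10 = 2.1194.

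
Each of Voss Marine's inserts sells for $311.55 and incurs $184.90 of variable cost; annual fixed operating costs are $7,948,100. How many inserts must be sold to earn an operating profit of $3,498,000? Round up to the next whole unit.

Contribution margin per unit = $311.55 − $184.90 = $126.65.
Units = (FC + target) / CM = ($7,948,100 + $3,498,000) / $126.65 = 90,375.84, so 90,376 inserts.

90,376 inserts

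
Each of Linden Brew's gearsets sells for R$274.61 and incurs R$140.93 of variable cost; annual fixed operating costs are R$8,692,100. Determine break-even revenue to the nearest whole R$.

CM per unit = R$274.61 − R$140.93 = R$133.68; CM ratio = R$133.68 / R$274.61 = 0.4868.
Break-even revenue = fixed costs × price ÷ CM = R$8,692,100 × R$274.61 ÷ R$133.68 = R$17,855,607.

R$17,855,607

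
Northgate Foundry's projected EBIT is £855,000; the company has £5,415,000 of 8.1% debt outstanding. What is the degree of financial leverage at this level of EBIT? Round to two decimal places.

2.05

Interest = £438,615.00.
Degree of financial leverage = EBIT / (EBIT − interest) = £855,000 / £416,385.00 = 2.0534.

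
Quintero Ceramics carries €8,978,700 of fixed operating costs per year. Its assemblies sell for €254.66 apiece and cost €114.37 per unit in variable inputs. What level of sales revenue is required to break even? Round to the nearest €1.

Contribution margin per unit = €254.66 − €114.37 = €140.29, a CM ratio of €140.29 ÷ €254.66 = 0.5509.
Break-even sales = FC ÷ CM ratio = €8,978,700 × €254.66 / €140.29 = €16,298,494.

€16,298,494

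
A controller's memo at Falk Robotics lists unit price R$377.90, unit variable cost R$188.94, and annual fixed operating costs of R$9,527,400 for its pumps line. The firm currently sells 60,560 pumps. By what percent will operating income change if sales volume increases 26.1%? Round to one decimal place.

Contribution at this volume is 60,560 × R$188.96 = R$11,443,417.60.
Subtracting fixed costs: EBIT = R$11,443,417.60 − R$9,527,400 = R$1,916,017.60.
So DOL = total CM / EBIT = R$11,443,417.60 / R$1,916,017.60 = 5.9725.
Operating income changes by 5.9725 × +26.1% = +155.9%.

+155.9%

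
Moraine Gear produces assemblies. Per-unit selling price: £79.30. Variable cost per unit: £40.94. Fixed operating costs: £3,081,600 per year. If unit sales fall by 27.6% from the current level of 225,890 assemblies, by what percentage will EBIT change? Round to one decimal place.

Contribution at this volume is 225,890 × £38.36 = £8,665,140.40.
EBIT = £8,665,140.40 − £3,081,600 = £5,583,540.40.
Degree of operating leverage = £8,665,140.40 / £5,583,540.40 = 1.5519.
%ΔEBIT = DOL × %ΔSales = 1.5519 × -27.6% = -42.8%.

-42.8%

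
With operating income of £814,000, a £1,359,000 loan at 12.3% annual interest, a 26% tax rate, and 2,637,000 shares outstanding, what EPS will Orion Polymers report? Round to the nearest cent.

Pre-tax income = £814,000 − £167,157.00 = £646,843.00.
After tax at 26%: net income = £646,843.00 × 0.74 = £478,663.82.
EPS = £478,663.82 ÷ 2,637,000 = £0.18.

£0.18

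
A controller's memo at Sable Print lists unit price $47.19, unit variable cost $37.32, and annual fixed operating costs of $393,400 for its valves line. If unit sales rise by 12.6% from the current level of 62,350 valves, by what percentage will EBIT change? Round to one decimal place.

+34.9%

Total contribution margin = 62,350 × $9.87 = $615,394.50.
EBIT = $615,394.50 − $393,400 = $221,994.50.
DOL = contribution ÷ EBIT = $615,394.50 ÷ $221,994.50 = 2.7721.
So EBIT moves 2.7721 × (+12.6%) = +34.9%.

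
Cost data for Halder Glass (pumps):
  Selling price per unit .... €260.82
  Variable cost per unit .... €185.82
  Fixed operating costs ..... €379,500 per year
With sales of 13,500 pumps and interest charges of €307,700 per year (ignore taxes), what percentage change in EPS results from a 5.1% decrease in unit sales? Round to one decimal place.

Total contribution margin = 13,500 × €75.00 = €1,012,500.00.
EBIT = €1,012,500.00 − €379,500 = €633,000.00.
Interest = €307,700.00, so EBIT − I = €325,300.00.
Degree of combined leverage = contribution ÷ (EBIT − I) = €1,012,500.00 ÷ €325,300.00 = 3.1125.
%ΔEPS = DCL × %ΔSales = 3.1125 × -5.1% = -15.9%.

-15.9%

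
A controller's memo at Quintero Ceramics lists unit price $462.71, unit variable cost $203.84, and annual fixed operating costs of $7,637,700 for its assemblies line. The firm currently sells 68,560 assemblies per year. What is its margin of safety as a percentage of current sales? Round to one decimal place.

57.0%

Unit CM = price − variable cost = $462.71 − $203.84 = $258.87. Break-even units = $7,637,700 ÷ $258.87 = 29,504.00; break-even revenue = 29,504.00 × $462.71 = $13,651,794.98.
Actual sales revenue = 68,560 × $462.71 = $31,723,397.60.
Margin of safety = ($31,723,397.60 − $13,651,794.98) ÷ $31,723,397.60 = 57.0%.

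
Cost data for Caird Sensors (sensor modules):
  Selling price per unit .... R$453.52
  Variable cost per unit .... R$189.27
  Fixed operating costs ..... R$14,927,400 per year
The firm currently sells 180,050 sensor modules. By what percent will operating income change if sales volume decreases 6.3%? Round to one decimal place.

At 180,050 units, contribution = 180,050 × R$264.25 = R$47,578,212.50.
Subtracting fixed costs: EBIT = R$47,578,212.50 − R$14,927,400 = R$32,650,812.50.
DOL = contribution ÷ EBIT = R$47,578,212.50 ÷ R$32,650,812.50 = 1.4572.
So EBIT moves 1.4572 × (-6.3%) = -9.2%.

-9.2%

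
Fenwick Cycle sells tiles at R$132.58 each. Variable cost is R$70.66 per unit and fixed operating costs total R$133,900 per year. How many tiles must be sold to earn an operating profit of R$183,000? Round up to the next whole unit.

5,118 tiles

Unit CM = price − variable cost = R$132.58 − R$70.66 = R$61.92.
Required volume = (fixed costs + target profit) ÷ CM = (R$133,900 + R$183,000) ÷ R$61.92 = 5,117.89, so 5,118 tiles.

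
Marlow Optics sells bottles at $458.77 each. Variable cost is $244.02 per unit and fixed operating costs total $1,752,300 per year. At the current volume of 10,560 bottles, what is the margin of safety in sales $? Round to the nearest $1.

Unit CM = price − variable cost = $458.77 − $244.02 = $214.75. Break-even units = $1,752,300 ÷ $214.75 = 8,159.72; break-even revenue = 8,159.72 × $458.77 = $3,743,435.02.
Actual sales revenue = 10,560 × $458.77 = $4,844,611.20.
Margin of safety = $4,844,611.20 − $3,743,435.02 = $1,101,176.

$1,101,176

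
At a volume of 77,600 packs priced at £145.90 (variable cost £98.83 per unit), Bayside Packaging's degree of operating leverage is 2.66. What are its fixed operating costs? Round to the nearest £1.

At 77,600 units, contribution = 77,600 × £47.07 = £3,652,632.00.
Since DOL = CM ÷ EBIT, EBIT = £3,652,632.00 ÷ 2.66 = £1,373,169.92.
And FC = contribution − EBIT = £3,652,632.00 − £1,373,169.92 = £2,279,462.

£2,279,462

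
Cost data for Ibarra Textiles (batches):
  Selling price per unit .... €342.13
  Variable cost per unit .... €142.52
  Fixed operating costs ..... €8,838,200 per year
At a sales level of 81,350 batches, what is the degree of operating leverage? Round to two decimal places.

Contribution at this volume is 81,350 × €199.61 = €16,238,273.50.
Subtracting fixed costs: EBIT = €16,238,273.50 − €8,838,200 = €7,400,073.50.
Degree of operating leverage = €16,238,273.50 / €7,400,073.50 = 2.1943.

2.19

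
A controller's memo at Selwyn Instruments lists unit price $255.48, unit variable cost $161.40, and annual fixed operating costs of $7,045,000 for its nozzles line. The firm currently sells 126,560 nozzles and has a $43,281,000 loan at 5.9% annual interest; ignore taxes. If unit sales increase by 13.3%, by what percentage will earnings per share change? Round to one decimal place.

At 126,560 units, contribution = 126,560 × $94.08 = $11,906,764.80.
EBIT = $11,906,764.80 − $7,045,000 = $4,861,764.80.
Interest = $2,553,579.00, so EBIT − I = $2,308,185.80.
Degree of combined leverage = contribution ÷ (EBIT − I) = $11,906,764.80 ÷ $2,308,185.80 = 5.1585.
%ΔEPS = DCL × %ΔSales = 5.1585 × +13.3% = +68.6%.

+68.6%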